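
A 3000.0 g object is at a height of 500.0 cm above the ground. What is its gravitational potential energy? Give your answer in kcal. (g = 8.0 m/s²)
PE = mgh = 3 kg × 8.0 m/s² × 5 m = 120 J = 0.02868 kcal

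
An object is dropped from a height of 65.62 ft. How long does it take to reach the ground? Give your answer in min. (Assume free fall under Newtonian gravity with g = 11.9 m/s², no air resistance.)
t = √(2h/g) (with unit conversion) = 0.03056 min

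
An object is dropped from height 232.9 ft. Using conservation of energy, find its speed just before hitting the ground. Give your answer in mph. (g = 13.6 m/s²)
mgh = ½mv² → v = √(2gh) = √(2×13.6×70.99) = 43.94 m/s = 98.29 mph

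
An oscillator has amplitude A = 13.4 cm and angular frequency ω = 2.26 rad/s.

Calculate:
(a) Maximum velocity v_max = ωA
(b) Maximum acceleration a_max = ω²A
v_max = ωA = 2.26×0.134 = 0.3028 m/s
a_max = ω²A = 2.26²×0.134 = 0.6844 m/s²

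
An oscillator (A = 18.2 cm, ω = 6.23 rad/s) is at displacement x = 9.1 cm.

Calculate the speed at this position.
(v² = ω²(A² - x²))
v = ω√(A² − x²) = 6.23×√(0.182² − 0.091²) = 0.982 m/s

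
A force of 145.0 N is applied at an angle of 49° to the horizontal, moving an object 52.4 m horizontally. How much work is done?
W = Fd cosθ = 145.0×52.4×cos(49°) = 4984.7 J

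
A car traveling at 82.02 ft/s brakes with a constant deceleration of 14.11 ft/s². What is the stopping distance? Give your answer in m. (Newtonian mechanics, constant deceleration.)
d = v₀² / (2a) (with unit conversion) = 72.66 m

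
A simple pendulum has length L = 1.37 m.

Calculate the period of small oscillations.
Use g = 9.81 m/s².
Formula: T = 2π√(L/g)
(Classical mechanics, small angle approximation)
T = 2π√(L/g) = 2π√(1.37/9.81) = 2.348 s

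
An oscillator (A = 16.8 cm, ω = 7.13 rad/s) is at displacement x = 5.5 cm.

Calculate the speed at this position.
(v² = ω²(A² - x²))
v = ω√(A² − x²) = 7.13×√(0.168² − 0.055²) = 1.132 m/s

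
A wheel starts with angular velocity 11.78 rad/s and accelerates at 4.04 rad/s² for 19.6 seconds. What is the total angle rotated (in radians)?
θ = ω₀t + ½αt² = 11.78×19.6 + ½×4.04×19.6² = 1006.89 rad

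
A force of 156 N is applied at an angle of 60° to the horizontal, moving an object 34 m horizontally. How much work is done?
W = Fd cosθ = 156×34×cos(60°) = 2652.0 J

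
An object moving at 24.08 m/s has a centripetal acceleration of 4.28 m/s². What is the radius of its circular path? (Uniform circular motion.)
r = v²/a_c = 24.08²/4.28 = 135.48 m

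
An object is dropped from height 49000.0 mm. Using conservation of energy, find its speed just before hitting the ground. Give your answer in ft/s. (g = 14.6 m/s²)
mgh = ½mv² → v = √(2gh) = √(2×14.6×49) = 37.83 m/s = 124.1 ft/s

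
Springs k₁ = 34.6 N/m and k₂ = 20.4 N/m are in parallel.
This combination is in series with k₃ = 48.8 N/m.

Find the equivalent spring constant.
k₁₂ = k₁ + k₂ = 55 N/m (parallel)
1/k_eq = 1/k₁₂ + 1/k₃ → k_eq = 25.86 N/m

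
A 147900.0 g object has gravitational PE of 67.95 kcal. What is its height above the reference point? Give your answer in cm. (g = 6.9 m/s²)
PE = mgh → h = PE/(mg) = 2.843e+05 J / (147.9 kg × 6.9 m/s²) = 278.6 m = 27860.0 cm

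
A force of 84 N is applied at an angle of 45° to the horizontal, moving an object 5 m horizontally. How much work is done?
W = Fd cosθ = 84×5×cos(45°) = 296.98 J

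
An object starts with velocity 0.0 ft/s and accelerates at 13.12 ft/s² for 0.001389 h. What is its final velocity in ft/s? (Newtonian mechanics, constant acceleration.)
v = v₀ + at (with unit conversion) = 65.61 ft/s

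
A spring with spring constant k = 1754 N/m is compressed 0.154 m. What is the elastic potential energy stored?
PE = ½kx² = ½×1754×0.154² = 20.8 J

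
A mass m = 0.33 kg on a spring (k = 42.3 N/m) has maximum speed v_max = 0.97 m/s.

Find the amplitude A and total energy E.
½mv²_max = ½kA² → A = v_max√(m/k) = 0.97×√(0.33/42.3) = 0.08568 m = 8.568 cm
E = ½mv²_max = ½×0.33×0.97² = 0.1552 J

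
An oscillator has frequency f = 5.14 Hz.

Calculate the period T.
T = 1/f = 1/5.14 = 0.1946 s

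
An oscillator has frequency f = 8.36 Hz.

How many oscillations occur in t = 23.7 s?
n = f×t = 8.36×23.7 = 198.1 oscillations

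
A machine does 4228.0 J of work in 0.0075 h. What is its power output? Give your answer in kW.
P = W/t = 4228 J / 27 s = 156.6 W = 0.1566 kW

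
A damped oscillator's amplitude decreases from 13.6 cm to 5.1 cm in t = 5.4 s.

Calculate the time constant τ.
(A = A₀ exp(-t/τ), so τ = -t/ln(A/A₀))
A/A₀ = 5.1/13.6 = 0.375; ln(A/A₀) = -0.9808
τ = −t/ln(A/A₀) = −5.4/-0.9808 = 5.506 s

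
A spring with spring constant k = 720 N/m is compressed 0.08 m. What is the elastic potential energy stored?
PE = ½kx² = ½×720×0.08² = 2.304 J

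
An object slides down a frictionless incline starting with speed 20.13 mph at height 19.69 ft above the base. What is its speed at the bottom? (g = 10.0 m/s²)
½mv₀² + mgh = ½mv² → v = √(v₀² + 2gh) = √(8.999² + 2×10.0×6.002) = 14.18 m/s = 31.71 mph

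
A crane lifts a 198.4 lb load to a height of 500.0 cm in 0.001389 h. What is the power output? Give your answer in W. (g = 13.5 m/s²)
W = mgh = 89.99×13.5×5 = 6075 J
P = W/t = 6075/5 = 1215 W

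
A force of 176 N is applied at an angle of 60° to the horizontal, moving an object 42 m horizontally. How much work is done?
W = Fd cosθ = 176×42×cos(60°) = 3696.0 J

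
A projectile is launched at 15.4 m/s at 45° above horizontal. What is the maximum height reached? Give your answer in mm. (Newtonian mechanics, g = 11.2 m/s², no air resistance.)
H = v₀²sin²(θ)/(2g) (with unit conversion) = 5294.0 mm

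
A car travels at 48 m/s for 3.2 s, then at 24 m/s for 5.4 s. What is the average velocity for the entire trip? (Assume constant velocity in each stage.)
d₁ = v₁t₁ = 48 × 3.2 = 153.6 m
d₂ = v₂t₂ = 24 × 5.4 = 129.6 m
d_total = 283.2 m, t_total = 8.6 s
v_avg = d_total/t_total = 283.2/8.6 = 32.93 m/s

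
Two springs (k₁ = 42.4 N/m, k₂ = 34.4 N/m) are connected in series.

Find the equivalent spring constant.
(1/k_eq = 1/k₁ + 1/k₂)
1/k_eq = 1/42.4 + 1/34.4 = 0.052655; k_eq = 18.99 N/m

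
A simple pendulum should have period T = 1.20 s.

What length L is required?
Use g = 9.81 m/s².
T = 2π√(L/g) → L = g(T/2π)² = 9.81×(1.2/2π)² = 0.3578 m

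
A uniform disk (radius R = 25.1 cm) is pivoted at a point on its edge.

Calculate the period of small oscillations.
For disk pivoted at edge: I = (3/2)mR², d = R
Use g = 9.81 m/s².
I/m = (3/2)R² = 0.0945 m²; d = R = 0.251 m
T = 2π√((3/2)R²/(gR)) = 2π√(3R/(2g)) = 1.231 s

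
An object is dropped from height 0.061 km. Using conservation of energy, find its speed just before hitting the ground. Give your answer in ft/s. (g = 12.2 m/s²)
mgh = ½mv² → v = √(2gh) = √(2×12.2×61) = 38.58 m/s = 126.6 ft/s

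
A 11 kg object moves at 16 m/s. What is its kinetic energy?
KE = ½mv² = ½×11×16² = 1408.0 J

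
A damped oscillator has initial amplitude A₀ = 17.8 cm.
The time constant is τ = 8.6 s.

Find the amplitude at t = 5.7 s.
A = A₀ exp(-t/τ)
A = A₀ exp(−t/τ) = 17.8×exp(−5.7/8.6) = 9.174 cm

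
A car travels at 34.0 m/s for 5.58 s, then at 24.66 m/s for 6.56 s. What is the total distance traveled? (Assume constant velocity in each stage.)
d₁ = v₁t₁ = 34.0 × 5.58 = 189.72 m
d₂ = v₂t₂ = 24.66 × 6.56 = 161.77 m
d_total = 189.72 + 161.77 = 351.49 m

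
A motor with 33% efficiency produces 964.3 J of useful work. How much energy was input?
W_in = W_out/η = 964.3/0.33 = 2922.1 J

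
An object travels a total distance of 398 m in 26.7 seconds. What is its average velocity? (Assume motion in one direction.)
v_avg = Δd / Δt = 398 / 26.7 = 14.91 m/s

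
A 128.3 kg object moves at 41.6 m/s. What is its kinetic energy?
KE = ½mv² = ½×128.3×41.6² = 111015.4 J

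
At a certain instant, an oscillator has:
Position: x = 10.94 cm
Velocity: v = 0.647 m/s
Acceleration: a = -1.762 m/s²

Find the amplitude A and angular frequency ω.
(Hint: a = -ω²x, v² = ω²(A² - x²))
a = −ω²x → ω = √(|a|/x) = √(1.762/0.1094) = 4.013 rad/s
v² = ω²(A² − x²) → A = √(x² + v²/ω²) = √(0.1094² + 0.647²/4.013²) = 0.1948 m = 19.48 cm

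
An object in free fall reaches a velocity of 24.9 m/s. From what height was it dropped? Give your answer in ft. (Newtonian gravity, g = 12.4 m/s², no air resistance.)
h = v²/(2g) (with unit conversion) = 82.02 ft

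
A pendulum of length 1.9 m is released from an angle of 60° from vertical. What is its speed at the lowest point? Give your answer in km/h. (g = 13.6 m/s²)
h = L(1 − cosθ) = 1.9×(1 − cos60°) = 0.95 m
v = √(2gh) = √(2×13.6×0.95) = 5.083 m/s = 18.3 km/h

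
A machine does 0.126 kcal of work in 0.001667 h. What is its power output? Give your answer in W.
P = W/t = 527.2 J / 6.001 s = 87.85 W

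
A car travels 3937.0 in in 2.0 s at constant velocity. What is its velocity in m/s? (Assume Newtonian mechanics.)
v = d/t (with unit conversion) = 50.0 m/s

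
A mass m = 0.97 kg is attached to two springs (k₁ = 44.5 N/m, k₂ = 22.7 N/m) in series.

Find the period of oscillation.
k_eq = k₁k₂/(k₁+k₂) = 15.03 N/m
T = 2π√(m/k_eq) = 2π√(0.97/15.03) = 1.596 s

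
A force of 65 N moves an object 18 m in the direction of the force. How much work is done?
W = Fd = 65×18 = 1170.0 J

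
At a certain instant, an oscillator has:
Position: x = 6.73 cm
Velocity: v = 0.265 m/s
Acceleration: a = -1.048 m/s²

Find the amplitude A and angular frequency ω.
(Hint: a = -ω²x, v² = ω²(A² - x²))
a = −ω²x → ω = √(|a|/x) = √(1.048/0.0673) = 3.946 rad/s
v² = ω²(A² − x²) → A = √(x² + v²/ω²) = √(0.0673² + 0.265²/3.946²) = 0.09507 m = 9.507 cm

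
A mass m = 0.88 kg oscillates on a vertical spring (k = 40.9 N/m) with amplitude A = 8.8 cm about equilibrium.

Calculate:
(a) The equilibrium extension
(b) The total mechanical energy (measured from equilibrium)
x_eq = mg/k = 0.88×9.81/40.9 = 0.2111 m = 21.11 cm
E = ½kA² = ½×40.9×(0.088)² = 0.1584 J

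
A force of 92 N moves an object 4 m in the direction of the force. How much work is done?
W = Fd = 92×4 = 368.0 J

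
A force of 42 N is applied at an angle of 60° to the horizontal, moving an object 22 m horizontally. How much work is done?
W = Fd cosθ = 42×22×cos(60°) = 462.0 J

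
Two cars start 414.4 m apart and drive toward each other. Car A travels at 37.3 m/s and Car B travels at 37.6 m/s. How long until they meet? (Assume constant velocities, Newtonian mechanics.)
Combined speed: v_combined = 37.3 + 37.6 = 74.9 m/s
Time to meet: t = d/74.9 = 414.4/74.9 = 5.53 s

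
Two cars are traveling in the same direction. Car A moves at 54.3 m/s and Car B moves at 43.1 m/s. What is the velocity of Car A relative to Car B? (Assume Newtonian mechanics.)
v_rel = v_A - v_B = 54.3 - 43.1 = 11.2 m/s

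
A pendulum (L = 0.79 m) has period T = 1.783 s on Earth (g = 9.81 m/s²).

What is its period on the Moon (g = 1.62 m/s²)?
T = 2π√(L/g), so T_moon/T_earth = √(g_earth/g_moon)
T_moon = 2π√(0.79/1.62) = 4.388 s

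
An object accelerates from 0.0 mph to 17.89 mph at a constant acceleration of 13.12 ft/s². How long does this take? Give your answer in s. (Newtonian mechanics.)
t = (v - v₀)/a (with unit conversion) = 2.0 s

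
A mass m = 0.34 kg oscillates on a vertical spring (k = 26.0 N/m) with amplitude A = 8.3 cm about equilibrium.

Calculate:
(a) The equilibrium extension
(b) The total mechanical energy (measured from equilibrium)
x_eq = mg/k = 0.34×9.81/26.0 = 0.1283 m = 12.83 cm
E = ½kA² = ½×26.0×(0.083)² = 0.08956 J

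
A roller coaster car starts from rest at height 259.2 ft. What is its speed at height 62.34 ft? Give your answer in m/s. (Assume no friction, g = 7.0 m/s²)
mgh₁ = ½mv₂² + mgh₂ → v₂ = √(2g(h₁−h₂)) = √(2×7.0×(79−19)) = 28.98 m/s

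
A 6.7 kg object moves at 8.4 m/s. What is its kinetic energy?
KE = ½mv² = ½×6.7×8.4² = 236.376 J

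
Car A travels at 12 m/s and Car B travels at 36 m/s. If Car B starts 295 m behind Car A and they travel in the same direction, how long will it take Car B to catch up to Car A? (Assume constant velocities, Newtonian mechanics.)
Relative speed: v_rel = 36 - 12 = 24 m/s
Time to catch: t = d₀/v_rel = 295/24 = 12.29 s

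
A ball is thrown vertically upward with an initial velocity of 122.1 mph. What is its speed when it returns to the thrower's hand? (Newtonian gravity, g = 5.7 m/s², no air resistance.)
By conservation of energy, the ball returns at the same speed = 122.1 mph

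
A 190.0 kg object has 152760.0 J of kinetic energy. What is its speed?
KE = ½mv² → v = √(2KE/m) = √(2×152760.0/190.0) = 40.1 m/s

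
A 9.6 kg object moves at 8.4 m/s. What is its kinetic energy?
KE = ½mv² = ½×9.6×8.4² = 338.688 J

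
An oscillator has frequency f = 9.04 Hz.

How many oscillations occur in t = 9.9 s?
n = f×t = 9.04×9.9 = 89.5 oscillations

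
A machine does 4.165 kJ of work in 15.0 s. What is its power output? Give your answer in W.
P = W/t = 4165 J / 15 s = 277.7 W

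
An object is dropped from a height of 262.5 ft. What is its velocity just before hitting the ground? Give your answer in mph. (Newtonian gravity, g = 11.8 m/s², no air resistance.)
v = √(2gh) (with unit conversion) = 97.2 mph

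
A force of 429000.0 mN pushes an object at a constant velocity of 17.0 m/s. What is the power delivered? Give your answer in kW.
P = Fv = 429 N × 17 m/s = 7293 W = 7.293 kW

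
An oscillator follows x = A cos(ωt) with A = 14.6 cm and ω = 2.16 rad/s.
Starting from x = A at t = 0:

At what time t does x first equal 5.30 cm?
cos(ωt) = x/A = 5.3/14.6 = 0.363
ωt = arccos(0.363) = 1.199 rad
t = 1.199/2.16 = 0.5552 s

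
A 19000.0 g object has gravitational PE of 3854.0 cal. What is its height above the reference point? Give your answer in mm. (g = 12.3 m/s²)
PE = mgh → h = PE/(mg) = 1.613e+04 J / (19 kg × 12.3 m/s²) = 69 m = 69000.0 mm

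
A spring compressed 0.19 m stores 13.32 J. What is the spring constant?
PE = ½kx² → k = 2PE/x² = 2×13.32/0.19² = 738.0 N/m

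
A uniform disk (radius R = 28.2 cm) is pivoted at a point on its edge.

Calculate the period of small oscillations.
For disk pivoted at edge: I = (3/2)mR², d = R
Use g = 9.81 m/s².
I/m = (3/2)R² = 0.1193 m²; d = R = 0.282 m
T = 2π√((3/2)R²/(gR)) = 2π√(3R/(2g)) = 1.305 s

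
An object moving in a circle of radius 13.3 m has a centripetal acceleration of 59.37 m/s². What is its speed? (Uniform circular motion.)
v = √(a_c × r) = √(59.37 × 13.3) = 28.1 m/s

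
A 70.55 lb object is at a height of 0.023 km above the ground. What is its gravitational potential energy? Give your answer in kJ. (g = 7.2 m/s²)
PE = mgh = 32 kg × 7.2 m/s² × 23 m = 5299 J = 5.299 kJ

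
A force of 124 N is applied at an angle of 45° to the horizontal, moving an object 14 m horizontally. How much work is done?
W = Fd cosθ = 124×14×cos(45°) = 1227.5 J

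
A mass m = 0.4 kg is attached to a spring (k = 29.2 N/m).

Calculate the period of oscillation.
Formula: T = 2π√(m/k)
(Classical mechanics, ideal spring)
T = 2π√(m/k) = 2π√(0.4/29.2) = 0.7354 s; f = 1/T = 1.36 Hz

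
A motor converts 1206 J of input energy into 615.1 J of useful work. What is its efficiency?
η = W_out/W_in = 615.1/1206 = 0.51 = 51.0%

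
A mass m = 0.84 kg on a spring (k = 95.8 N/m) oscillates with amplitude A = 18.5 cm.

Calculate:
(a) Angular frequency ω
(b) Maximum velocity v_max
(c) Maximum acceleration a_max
ω = √(k/m) = √(95.8/0.84) = 10.68 rad/s
v_max = ωA = 10.68×0.185 = 1.976 m/s
a_max = ω²A = 10.68²×0.185 = 21.1 m/s²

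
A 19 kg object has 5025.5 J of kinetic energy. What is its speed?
KE = ½mv² → v = √(2KE/m) = √(2×5025.5/19) = 23.0 m/s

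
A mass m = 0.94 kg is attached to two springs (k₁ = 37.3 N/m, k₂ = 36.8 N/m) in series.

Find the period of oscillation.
k_eq = k₁k₂/(k₁+k₂) = 18.52 N/m
T = 2π√(m/k_eq) = 2π√(0.94/18.52) = 1.415 s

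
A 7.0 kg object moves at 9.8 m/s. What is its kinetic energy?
KE = ½mv² = ½×7.0×9.8² = 336.14 J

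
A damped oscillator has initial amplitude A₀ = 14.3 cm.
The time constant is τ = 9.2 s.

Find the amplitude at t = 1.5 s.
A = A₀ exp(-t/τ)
A = A₀ exp(−t/τ) = 14.3×exp(−1.5/9.2) = 12.15 cm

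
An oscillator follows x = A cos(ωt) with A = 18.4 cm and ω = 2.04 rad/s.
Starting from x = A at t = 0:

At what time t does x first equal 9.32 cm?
cos(ωt) = x/A = 9.32/18.4 = 0.5065
ωt = arccos(0.5065) = 1.04 rad
t = 1.04/2.04 = 0.5096 s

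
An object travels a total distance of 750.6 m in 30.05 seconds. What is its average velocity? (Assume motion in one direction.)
v_avg = Δd / Δt = 750.6 / 30.05 = 24.98 m/s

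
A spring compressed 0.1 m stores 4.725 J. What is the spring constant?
PE = ½kx² → k = 2PE/x² = 2×4.725/0.1² = 945.0 N/m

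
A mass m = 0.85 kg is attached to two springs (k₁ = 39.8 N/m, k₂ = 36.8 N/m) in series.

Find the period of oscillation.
k_eq = k₁k₂/(k₁+k₂) = 19.12 N/m
T = 2π√(m/k_eq) = 2π√(0.85/19.12) = 1.325 s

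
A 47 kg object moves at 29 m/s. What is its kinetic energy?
KE = ½mv² = ½×47×29² = 19763.5 J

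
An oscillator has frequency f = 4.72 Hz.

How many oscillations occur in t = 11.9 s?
n = f×t = 4.72×11.9 = 56.17 oscillations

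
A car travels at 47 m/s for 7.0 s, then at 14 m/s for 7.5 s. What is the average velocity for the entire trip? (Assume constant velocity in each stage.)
d₁ = v₁t₁ = 47 × 7.0 = 329 m
d₂ = v₂t₂ = 14 × 7.5 = 105 m
d_total = 434.0 m, t_total = 14.5 s
v_avg = d_total/t_total = 434.0/14.5 = 29.93 m/s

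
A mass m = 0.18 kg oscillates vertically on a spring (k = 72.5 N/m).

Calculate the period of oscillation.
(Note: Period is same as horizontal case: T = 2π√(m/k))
T = 2π√(m/k) = 2π√(0.18/72.5) = 0.3131 s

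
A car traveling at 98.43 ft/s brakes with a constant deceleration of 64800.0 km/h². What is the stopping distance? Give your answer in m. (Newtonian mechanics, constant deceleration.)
d = v₀² / (2a) (with unit conversion) = 90.01 m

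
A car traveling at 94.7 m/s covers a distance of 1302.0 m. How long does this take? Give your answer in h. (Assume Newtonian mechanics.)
t = d/v (with unit conversion) = 0.003819 h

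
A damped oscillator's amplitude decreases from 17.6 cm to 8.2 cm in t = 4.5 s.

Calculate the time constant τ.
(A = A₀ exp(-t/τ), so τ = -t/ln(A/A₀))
A/A₀ = 8.2/17.6 = 0.4659; ln(A/A₀) = -0.7638
τ = −t/ln(A/A₀) = −4.5/-0.7638 = 5.892 s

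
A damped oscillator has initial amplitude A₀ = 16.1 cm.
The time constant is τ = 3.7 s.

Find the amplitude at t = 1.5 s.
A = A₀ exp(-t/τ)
A = A₀ exp(−t/τ) = 16.1×exp(−1.5/3.7) = 10.73 cm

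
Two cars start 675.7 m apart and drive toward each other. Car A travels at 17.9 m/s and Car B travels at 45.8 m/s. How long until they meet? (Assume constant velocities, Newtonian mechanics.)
Combined speed: v_combined = 17.9 + 45.8 = 63.7 m/s
Time to meet: t = d/63.7 = 675.7/63.7 = 10.61 s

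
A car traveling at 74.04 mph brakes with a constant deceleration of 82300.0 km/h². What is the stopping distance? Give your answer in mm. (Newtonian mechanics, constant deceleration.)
d = v₀² / (2a) (with unit conversion) = 86260.0 mm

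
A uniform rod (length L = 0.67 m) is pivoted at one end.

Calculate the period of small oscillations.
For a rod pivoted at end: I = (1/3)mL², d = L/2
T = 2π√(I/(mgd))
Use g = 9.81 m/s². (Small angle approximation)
I/m = (1/3)L² = 0.1496 m²; d = L/2 = 0.335 m
T = 2π√(I/(mgd)) = 2π√(0.1496/(9.81×0.335)) = 1.341 s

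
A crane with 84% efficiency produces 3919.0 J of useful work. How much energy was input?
W_in = W_out/η = 3919.0/0.84 = 4665.5 J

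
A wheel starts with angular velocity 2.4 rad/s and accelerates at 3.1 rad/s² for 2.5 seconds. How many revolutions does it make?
θ = ω₀t + ½αt² = 2.4×2.5 + ½×3.1×2.5² = 15.69 rad
Revolutions = θ/(2π) = 15.69/(2π) = 2.5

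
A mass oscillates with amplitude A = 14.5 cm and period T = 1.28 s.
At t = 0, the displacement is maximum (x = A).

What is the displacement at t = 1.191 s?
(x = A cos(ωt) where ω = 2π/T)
ω = 2π/T = 2π/1.28 = 4.909 rad/s
x = A cos(ωt) = 14.5×cos(4.909×1.191) = 13.14 cm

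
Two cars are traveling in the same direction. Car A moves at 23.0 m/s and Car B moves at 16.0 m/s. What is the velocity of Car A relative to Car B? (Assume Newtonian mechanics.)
v_rel = v_A - v_B = 23.0 - 16.0 = 7.0 m/s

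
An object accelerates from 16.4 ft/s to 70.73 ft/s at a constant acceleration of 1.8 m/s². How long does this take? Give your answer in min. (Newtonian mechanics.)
t = (v - v₀)/a (with unit conversion) = 0.1533 min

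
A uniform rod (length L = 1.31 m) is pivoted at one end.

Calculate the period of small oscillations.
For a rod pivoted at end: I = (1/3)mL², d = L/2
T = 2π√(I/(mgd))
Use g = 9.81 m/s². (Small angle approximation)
I/m = (1/3)L² = 0.572 m²; d = L/2 = 0.655 m
T = 2π√(I/(mgd)) = 2π√(0.572/(9.81×0.655)) = 1.875 s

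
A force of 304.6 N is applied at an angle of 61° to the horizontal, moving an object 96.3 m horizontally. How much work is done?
W = Fd cosθ = 304.6×96.3×cos(61°) = 14221.0 J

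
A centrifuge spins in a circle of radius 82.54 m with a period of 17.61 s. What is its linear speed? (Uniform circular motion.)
v = 2πr/T = 2π×82.54/17.61 = 29.45 m/s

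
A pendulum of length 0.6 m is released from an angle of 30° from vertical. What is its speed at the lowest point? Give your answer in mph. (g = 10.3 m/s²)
h = L(1 − cosθ) = 0.6×(1 − cos30°) = 0.08038 m
v = √(2gh) = √(2×10.3×0.08038) = 1.287 m/s = 2.879 mph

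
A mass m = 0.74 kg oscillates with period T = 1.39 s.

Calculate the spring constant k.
T = 2π√(m/k) → k = m(2π/T)² = 0.74×(2π/1.39)² = 15.12 N/m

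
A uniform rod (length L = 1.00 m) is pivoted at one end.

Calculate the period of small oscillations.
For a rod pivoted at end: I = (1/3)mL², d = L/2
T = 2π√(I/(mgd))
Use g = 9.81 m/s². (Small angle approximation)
I/m = (1/3)L² = 0.3333 m²; d = L/2 = 0.5 m
T = 2π√(I/(mgd)) = 2π√(0.3333/(9.81×0.5)) = 1.638 s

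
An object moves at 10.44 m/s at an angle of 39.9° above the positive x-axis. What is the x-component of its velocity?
vₓ = v cos(θ) = 10.44 × cos(39.9°) = 8.01 m/s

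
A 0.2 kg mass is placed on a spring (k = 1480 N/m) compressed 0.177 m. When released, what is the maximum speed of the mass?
½kx² = ½mv² → v = x√(k/m) = 0.177×√(1480/0.2) = 15.23 m/s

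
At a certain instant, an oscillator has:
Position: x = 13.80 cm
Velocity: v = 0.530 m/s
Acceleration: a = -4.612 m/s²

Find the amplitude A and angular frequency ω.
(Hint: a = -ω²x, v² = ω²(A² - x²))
a = −ω²x → ω = √(|a|/x) = √(4.612/0.138) = 5.781 rad/s
v² = ω²(A² − x²) → A = √(x² + v²/ω²) = √(0.138² + 0.53²/5.781²) = 0.1657 m = 16.57 cm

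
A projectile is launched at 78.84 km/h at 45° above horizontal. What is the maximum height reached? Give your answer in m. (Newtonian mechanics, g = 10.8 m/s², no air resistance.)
H = v₀²sin²(θ)/(2g) (with unit conversion) = 11.1 m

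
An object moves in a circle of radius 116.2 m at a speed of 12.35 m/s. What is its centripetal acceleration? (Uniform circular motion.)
a_c = v²/r = 12.35²/116.2 = 152.522/116.2 = 1.31 m/s²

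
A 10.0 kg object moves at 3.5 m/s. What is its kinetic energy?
KE = ½mv² = ½×10.0×3.5² = 61.25 J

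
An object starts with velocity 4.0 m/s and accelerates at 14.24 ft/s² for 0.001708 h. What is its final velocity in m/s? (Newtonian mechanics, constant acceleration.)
v = v₀ + at (with unit conversion) = 30.69 m/s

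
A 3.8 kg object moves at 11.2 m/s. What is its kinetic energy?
KE = ½mv² = ½×3.8×11.2² = 238.336 J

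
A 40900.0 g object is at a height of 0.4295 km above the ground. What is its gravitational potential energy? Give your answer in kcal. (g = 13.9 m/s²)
PE = mgh = 40.9 kg × 13.9 m/s² × 429.5 m = 2.442e+05 J = 58.36 kcal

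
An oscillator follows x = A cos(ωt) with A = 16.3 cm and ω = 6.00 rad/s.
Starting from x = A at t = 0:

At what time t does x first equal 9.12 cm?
cos(ωt) = x/A = 9.12/16.3 = 0.5595
ωt = arccos(0.5595) = 0.977 rad
t = 0.977/6.0 = 0.1628 s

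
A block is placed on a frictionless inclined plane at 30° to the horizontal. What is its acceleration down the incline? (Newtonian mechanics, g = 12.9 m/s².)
a = g sin(θ) = 12.9 × sin(30°) = 12.9 × 0.5 = 6.45 m/s²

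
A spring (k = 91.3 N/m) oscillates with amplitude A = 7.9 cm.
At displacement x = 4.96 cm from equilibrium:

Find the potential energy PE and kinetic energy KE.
E_total = ½kA² = ½×91.3×(0.079)² = 0.2849 J
PE = ½kx² = ½×91.3×(0.0496)² = 0.1123 J
KE = E_total − PE = 0.1726 J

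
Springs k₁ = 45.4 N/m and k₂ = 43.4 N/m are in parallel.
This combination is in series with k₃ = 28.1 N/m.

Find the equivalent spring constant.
k₁₂ = k₁ + k₂ = 88.8 N/m (parallel)
1/k_eq = 1/k₁₂ + 1/k₃ → k_eq = 21.35 N/m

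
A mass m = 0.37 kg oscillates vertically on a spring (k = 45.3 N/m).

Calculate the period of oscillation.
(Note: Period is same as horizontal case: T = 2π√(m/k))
T = 2π√(m/k) = 2π√(0.37/45.3) = 0.5678 s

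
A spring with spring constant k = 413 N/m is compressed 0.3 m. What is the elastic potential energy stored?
PE = ½kx² = ½×413×0.3² = 18.58 J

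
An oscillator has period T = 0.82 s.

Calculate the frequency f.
f = 1/T = 1/0.82 = 1.22 Hz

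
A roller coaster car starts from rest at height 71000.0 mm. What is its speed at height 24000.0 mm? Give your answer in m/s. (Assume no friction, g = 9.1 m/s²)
mgh₁ = ½mv₂² + mgh₂ → v₂ = √(2g(h₁−h₂)) = √(2×9.1×(71−24)) = 29.25 m/s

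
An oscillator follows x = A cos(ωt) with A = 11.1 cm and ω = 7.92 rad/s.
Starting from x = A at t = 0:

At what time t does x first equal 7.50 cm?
cos(ωt) = x/A = 7.5/11.1 = 0.6757
ωt = arccos(0.6757) = 0.8289 rad
t = 0.8289/7.92 = 0.1047 s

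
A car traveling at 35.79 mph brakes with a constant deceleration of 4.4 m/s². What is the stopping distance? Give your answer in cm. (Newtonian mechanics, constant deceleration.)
d = v₀² / (2a) (with unit conversion) = 2909.0 cm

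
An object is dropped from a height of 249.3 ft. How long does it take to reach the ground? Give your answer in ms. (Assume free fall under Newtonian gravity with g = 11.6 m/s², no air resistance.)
t = √(2h/g) (with unit conversion) = 3620.0 ms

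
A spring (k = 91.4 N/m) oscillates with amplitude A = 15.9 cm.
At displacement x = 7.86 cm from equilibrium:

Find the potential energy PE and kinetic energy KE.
E_total = ½kA² = ½×91.4×(0.159)² = 1.155 J
PE = ½kx² = ½×91.4×(0.0786)² = 0.2823 J
KE = E_total − PE = 0.873 J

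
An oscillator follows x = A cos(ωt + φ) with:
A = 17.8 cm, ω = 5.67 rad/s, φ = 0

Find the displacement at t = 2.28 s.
x = A cos(ωt + φ) = 17.8×cos(5.67×2.28 + 0) = 16.65 cm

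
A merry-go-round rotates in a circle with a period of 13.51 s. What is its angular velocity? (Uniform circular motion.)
ω = 2π/T = 2π/13.51 = 0.4651 rad/s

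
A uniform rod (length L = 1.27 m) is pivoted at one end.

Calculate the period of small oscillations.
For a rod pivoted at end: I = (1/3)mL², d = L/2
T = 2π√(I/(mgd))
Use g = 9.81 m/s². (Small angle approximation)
I/m = (1/3)L² = 0.5376 m²; d = L/2 = 0.635 m
T = 2π√(I/(mgd)) = 2π√(0.5376/(9.81×0.635)) = 1.846 s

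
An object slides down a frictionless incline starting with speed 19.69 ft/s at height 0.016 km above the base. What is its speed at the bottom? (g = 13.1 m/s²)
½mv₀² + mgh = ½mv² → v = √(v₀² + 2gh) = √(6.002² + 2×13.1×16) = 21.34 m/s = 70.0 ft/s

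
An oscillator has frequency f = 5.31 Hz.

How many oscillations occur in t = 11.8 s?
n = f×t = 5.31×11.8 = 62.66 oscillations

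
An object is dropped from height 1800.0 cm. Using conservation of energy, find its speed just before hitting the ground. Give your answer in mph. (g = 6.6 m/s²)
mgh = ½mv² → v = √(2gh) = √(2×6.6×18) = 15.41 m/s = 34.48 mph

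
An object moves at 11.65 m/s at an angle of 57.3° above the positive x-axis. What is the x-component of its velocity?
vₓ = v cos(θ) = 11.65 × cos(57.3°) = 6.29 m/s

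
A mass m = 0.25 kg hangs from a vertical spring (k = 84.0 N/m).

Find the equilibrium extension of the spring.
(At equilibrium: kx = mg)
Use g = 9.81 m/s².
x_eq = mg/k = 0.25×9.81/84.0 = 0.0292 m = 2.92 cm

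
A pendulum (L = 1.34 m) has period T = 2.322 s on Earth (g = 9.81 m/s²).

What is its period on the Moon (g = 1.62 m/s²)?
T = 2π√(L/g), so T_moon/T_earth = √(g_earth/g_moon)
T_moon = 2π√(1.34/1.62) = 5.714 s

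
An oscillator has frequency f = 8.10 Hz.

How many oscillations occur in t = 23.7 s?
n = f×t = 8.1×23.7 = 192 oscillations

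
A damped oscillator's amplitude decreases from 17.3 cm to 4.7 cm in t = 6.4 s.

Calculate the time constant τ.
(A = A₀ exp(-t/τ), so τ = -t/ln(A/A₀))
A/A₀ = 4.7/17.3 = 0.2717; ln(A/A₀) = -1.303
τ = −t/ln(A/A₀) = −6.4/-1.303 = 4.911 s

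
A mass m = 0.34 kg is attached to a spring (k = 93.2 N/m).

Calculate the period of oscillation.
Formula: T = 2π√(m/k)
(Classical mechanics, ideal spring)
T = 2π√(m/k) = 2π√(0.34/93.2) = 0.3795 s; f = 1/T = 2.635 Hz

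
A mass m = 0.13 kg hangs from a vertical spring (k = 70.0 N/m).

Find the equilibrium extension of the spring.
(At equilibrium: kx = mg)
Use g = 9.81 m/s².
x_eq = mg/k = 0.13×9.81/70.0 = 0.01822 m = 1.822 cm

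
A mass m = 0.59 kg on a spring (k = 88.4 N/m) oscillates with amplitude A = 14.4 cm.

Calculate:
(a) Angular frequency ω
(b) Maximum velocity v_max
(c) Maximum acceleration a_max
ω = √(k/m) = √(88.4/0.59) = 12.24 rad/s
v_max = ωA = 12.24×0.144 = 1.763 m/s
a_max = ω²A = 12.24²×0.144 = 21.58 m/s²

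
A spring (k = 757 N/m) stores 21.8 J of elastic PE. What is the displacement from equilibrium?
PE = ½kx² → x = √(2PE/k) = √(2×21.8/757) = 0.24 m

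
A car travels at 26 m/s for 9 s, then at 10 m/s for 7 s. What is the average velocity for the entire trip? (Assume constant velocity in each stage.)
d₁ = v₁t₁ = 26 × 9 = 234 m
d₂ = v₂t₂ = 10 × 7 = 70 m
d_total = 304 m, t_total = 16 s
v_avg = d_total/t_total = 304/16 = 19.0 m/s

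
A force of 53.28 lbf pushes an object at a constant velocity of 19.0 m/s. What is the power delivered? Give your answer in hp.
P = Fv = 237 N × 19 m/s = 4503 W = 6.039 hp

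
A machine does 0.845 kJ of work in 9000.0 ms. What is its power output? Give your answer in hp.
P = W/t = 845 J / 9 s = 93.89 W = 0.1259 hp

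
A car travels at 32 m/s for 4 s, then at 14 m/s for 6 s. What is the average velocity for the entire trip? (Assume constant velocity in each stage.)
d₁ = v₁t₁ = 32 × 4 = 128 m
d₂ = v₂t₂ = 14 × 6 = 84 m
d_total = 212 m, t_total = 10 s
v_avg = d_total/t_total = 212/10 = 21.2 m/s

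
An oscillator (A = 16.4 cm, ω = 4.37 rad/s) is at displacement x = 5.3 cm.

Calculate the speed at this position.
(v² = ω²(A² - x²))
v = ω√(A² − x²) = 4.37×√(0.164² − 0.053²) = 0.6782 m/s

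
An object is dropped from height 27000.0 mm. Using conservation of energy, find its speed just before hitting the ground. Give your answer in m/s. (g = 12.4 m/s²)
mgh = ½mv² → v = √(2gh) = √(2×12.4×27) = 25.88 m/s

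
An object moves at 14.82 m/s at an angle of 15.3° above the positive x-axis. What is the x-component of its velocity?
vₓ = v cos(θ) = 14.82 × cos(15.3°) = 14.29 m/s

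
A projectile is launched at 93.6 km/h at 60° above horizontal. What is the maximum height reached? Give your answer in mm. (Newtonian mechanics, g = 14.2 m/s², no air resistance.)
H = v₀²sin²(θ)/(2g) (with unit conversion) = 17850.0 mm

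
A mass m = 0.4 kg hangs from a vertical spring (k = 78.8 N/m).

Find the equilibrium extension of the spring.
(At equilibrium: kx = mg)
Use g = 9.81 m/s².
x_eq = mg/k = 0.4×9.81/78.8 = 0.0498 m = 4.98 cm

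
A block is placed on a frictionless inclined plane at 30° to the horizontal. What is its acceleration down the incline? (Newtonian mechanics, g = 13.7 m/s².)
a = g sin(θ) = 13.7 × sin(30°) = 13.7 × 0.5 = 6.85 m/s²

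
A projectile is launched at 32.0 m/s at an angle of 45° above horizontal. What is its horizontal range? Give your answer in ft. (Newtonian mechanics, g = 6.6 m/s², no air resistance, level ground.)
R = v₀² sin(2θ) / g (with unit conversion) = 509.0 ft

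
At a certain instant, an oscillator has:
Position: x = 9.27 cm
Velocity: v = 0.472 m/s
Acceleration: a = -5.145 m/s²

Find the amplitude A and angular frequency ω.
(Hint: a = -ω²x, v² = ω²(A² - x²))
a = −ω²x → ω = √(|a|/x) = √(5.145/0.0927) = 7.45 rad/s
v² = ω²(A² − x²) → A = √(x² + v²/ω²) = √(0.0927² + 0.472²/7.45²) = 0.1123 m = 11.23 cm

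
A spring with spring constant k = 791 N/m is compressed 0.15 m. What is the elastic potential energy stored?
PE = ½kx² = ½×791×0.15² = 8.899 J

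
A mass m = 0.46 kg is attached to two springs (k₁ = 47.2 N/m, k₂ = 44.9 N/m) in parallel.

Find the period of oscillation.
k_eq = k₁+k₂ = 92.1 N/m
T = 2π√(m/k_eq) = 2π√(0.46/92.1) = 0.444 s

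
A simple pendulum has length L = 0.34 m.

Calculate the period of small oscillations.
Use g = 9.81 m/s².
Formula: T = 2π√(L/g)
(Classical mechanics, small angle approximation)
T = 2π√(L/g) = 2π√(0.34/9.81) = 1.17 s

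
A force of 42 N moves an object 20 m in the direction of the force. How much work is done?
W = Fd = 42×20 = 840.0 J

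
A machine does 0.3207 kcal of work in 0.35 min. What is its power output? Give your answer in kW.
P = W/t = 1342 J / 21 s = 63.9 W = 0.0639 kW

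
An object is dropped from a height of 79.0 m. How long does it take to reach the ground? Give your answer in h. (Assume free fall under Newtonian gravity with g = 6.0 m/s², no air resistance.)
t = √(2h/g) (with unit conversion) = 0.001425 h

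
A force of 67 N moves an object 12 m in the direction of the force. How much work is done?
W = Fd = 67×12 = 804.0 J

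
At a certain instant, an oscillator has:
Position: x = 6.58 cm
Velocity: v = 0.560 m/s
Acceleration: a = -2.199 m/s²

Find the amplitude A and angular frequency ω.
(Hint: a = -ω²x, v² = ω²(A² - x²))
a = −ω²x → ω = √(|a|/x) = √(2.199/0.0658) = 5.781 rad/s
v² = ω²(A² − x²) → A = √(x² + v²/ω²) = √(0.0658² + 0.56²/5.781²) = 0.1171 m = 11.71 cm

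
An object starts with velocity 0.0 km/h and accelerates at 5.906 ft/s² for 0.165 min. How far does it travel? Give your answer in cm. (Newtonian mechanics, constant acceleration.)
d = v₀t + ½at² (with unit conversion) = 8822.0 cm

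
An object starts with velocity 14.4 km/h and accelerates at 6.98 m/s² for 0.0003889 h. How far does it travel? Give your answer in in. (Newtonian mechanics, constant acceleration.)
d = v₀t + ½at² (with unit conversion) = 489.8 in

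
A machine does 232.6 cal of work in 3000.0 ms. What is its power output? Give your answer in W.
P = W/t = 973.2 J / 3 s = 324.4 W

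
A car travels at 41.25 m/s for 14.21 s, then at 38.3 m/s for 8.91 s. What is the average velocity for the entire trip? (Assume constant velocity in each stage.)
d₁ = v₁t₁ = 41.25 × 14.21 = 586.163 m
d₂ = v₂t₂ = 38.3 × 8.91 = 341.253 m
d_total = 927.42 m, t_total = 23.12 s
v_avg = d_total/t_total = 927.42/23.12 = 40.11 m/s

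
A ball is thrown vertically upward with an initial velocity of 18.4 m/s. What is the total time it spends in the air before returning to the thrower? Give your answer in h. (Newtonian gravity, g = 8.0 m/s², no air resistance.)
t_total = 2v₀/g (with unit conversion) = 0.001278 h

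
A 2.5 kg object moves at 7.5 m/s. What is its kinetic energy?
KE = ½mv² = ½×2.5×7.5² = 70.3125 J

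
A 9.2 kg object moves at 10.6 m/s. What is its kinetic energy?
KE = ½mv² = ½×9.2×10.6² = 516.856 J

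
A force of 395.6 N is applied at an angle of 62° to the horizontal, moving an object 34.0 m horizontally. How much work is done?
W = Fd cosθ = 395.6×34.0×cos(62°) = 6314.6 J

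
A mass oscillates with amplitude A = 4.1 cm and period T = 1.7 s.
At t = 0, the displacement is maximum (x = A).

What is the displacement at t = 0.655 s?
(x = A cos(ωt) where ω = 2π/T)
ω = 2π/T = 2π/1.7 = 3.696 rad/s
x = A cos(ωt) = 4.1×cos(3.696×0.655) = -3.08 cm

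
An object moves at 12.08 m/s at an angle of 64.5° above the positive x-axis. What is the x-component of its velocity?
vₓ = v cos(θ) = 12.08 × cos(64.5°) = 5.2 m/s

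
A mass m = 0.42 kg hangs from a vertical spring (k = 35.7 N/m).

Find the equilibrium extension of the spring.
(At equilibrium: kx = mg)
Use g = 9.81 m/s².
x_eq = mg/k = 0.42×9.81/35.7 = 0.1154 m = 11.54 cm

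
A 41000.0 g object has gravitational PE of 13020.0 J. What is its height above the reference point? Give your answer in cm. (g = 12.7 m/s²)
PE = mgh → h = PE/(mg) = 1.302e+04 J / (41 kg × 12.7 m/s²) = 25 m = 2500.0 cm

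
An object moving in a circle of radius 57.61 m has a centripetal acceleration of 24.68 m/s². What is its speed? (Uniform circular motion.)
v = √(a_c × r) = √(24.68 × 57.61) = 37.71 m/s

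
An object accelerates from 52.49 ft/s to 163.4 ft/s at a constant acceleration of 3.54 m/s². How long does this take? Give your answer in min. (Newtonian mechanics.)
t = (v - v₀)/a (with unit conversion) = 0.1592 min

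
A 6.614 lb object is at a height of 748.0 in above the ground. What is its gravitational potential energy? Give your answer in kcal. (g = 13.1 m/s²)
PE = mgh = 3 kg × 13.1 m/s² × 19 m = 746.7 J = 0.1785 kcal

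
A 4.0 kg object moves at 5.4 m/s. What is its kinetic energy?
KE = ½mv² = ½×4.0×5.4² = 58.32 J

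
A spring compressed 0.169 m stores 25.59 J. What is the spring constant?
PE = ½kx² → k = 2PE/x² = 2×25.59/0.169² = 1792.0 N/m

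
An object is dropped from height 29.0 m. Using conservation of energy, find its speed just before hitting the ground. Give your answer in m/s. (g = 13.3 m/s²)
mgh = ½mv² → v = √(2gh) = √(2×13.3×29) = 27.77 m/s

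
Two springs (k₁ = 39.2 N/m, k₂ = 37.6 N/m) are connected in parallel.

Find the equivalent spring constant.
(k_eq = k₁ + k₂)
k_eq = k₁ + k₂ = 39.2 + 37.6 = 76.8 N/m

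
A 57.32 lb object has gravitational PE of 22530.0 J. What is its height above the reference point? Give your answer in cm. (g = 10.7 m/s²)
PE = mgh → h = PE/(mg) = 2.253e+04 J / (26 kg × 10.7 m/s²) = 80.99 m = 8099.0 cm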